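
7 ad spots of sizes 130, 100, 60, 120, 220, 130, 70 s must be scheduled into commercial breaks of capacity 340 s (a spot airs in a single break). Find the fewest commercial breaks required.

3

Total = 220 + 130 + 130 + 120 + 100 + 70 + 60 = 830 s.
Lower bound: ⌈830/340⌉ = 3 commercial breaks.
A packing using 3 commercial breaks:
  break 1: 220 + 120 = 340
  break 2: 130 + 130 + 70 = 330
  break 3: 100 + 60 = 160
This matches the lower bound, so 3 is optimal.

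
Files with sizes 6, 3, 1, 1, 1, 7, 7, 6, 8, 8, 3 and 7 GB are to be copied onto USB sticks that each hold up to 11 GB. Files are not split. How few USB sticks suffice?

Total = 8 + 8 + 7 + 7 + 7 + 6 + 6 + 3 + 3 + 1 + 1 + 1 = 58 GB.
Lower bound: ⌈58/11⌉ = 6 USB sticks.
Also, 7 files each exceed 11/2 GB, and no two of those can share a USB stick, so at least 7 USB sticks are needed.
A packing using 7 USB sticks:
  USB stick 1: 8 + 3 = 11
  USB stick 2: 8 + 3 = 11
  USB stick 3: 7 + 1 + 1 + 1 = 10
  USB stick 4: 7 = 7
  USB stick 5: 7 = 7
  USB stick 6: 6 = 6
  USB stick 7: 6 = 6
This matches the lower bound, so 7 is optimal.

7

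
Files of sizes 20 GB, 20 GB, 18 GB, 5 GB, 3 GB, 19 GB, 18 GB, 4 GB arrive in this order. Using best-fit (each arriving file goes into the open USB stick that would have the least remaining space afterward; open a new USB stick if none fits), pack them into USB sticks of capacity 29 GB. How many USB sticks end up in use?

5

  20 → USB stick 1 (new)  [load 20/29]
  20 → USB stick 2 (new)  [load 20/29]
  18 → USB stick 3 (new)  [load 18/29]
  5 → USB stick 1  [load 25/29]
  3 → USB stick 1  [load 28/29]
  19 → USB stick 4 (new)  [load 19/29]
  18 → USB stick 5 (new)  [load 18/29]
  4 → USB stick 2  [load 24/29]
5 USB sticks opened.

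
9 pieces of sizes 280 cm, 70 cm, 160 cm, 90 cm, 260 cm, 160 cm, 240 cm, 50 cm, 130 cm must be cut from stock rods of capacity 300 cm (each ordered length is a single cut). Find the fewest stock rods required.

6

Total = 280 + 260 + 240 + 160 + 160 + 130 + 90 + 70 + 50 = 1440 cm.
Lower bound: ⌈1440/300⌉ = 5 stock rods.
A packing using 6 stock rods:
  stock rod 1: 280 = 280
  stock rod 2: 260 = 260
  stock rod 3: 240 + 50 = 290
  stock rod 4: 160 + 130 = 290
  stock rod 5: 160 + 90 = 250
  stock rod 6: 70 = 70
No arrangement into 5 stock rods stays within capacity, so 6 is optimal.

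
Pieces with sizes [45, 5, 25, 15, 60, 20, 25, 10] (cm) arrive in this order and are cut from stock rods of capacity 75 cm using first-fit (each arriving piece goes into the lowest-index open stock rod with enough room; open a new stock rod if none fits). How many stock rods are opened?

  45 → stock rod 1 (new)  [load 45/75]
  5 → stock rod 1  [load 50/75]
  25 → stock rod 1  [load 75/75]
  15 → stock rod 2 (new)  [load 15/75]
  60 → stock rod 2  [load 75/75]
  20 → stock rod 3 (new)  [load 20/75]
  25 → stock rod 3  [load 45/75]
  10 → stock rod 3  [load 55/75]
3 stock rods opened.

3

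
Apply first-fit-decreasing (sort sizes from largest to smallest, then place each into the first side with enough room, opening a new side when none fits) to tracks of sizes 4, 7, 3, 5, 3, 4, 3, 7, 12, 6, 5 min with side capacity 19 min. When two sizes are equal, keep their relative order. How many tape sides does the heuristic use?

4

Sorted descending: 12, 7, 7, 6, 5, 5, 4, 4, 3, 3, 3.
  12 → side 1 (new)  [load 12/19]
  7 → side 1  [load 19/19]
  7 → side 2 (new)  [load 7/19]
  6 → side 2  [load 13/19]
  5 → side 2  [load 18/19]
  5 → side 3 (new)  [load 5/19]
  4 → side 3  [load 9/19]
  4 → side 3  [load 13/19]
  3 → side 3  [load 16/19]
  3 → side 3  [load 19/19]
  3 → side 4 (new)  [load 3/19]
4 tape sides opened.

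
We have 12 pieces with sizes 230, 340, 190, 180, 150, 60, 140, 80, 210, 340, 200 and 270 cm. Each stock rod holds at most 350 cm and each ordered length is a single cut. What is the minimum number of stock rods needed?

8

Total = 340 + 340 + 270 + 230 + 210 + 200 + 190 + 180 + 150 + 140 + 80 + 60 = 2390 cm.
Lower bound: ⌈2390/350⌉ = 7 stock rods.
Also, 8 pieces each exceed 175 cm, and no two of those can share a stock rod, so at least 8 stock rods are needed.
A packing using 8 stock rods:
  stock rod 1: 340 = 340
  stock rod 2: 340 = 340
  stock rod 3: 270 + 80 = 350
  stock rod 4: 230 + 60 = 290
  stock rod 5: 210 + 140 = 350
  stock rod 6: 200 + 150 = 350
  stock rod 7: 190 = 190
  stock rod 8: 180 = 180
This matches the lower bound, so 8 is optimal.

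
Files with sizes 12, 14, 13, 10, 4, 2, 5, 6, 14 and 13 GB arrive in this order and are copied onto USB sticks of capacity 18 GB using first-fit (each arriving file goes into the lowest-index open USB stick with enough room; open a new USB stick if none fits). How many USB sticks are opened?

  12 → USB stick 1 (new)  [load 12/18]
  14 → USB stick 2 (new)  [load 14/18]
  13 → USB stick 3 (new)  [load 13/18]
  10 → USB stick 4 (new)  [load 10/18]
  4 → USB stick 1  [load 16/18]
  2 → USB stick 1  [load 18/18]
  5 → USB stick 3  [load 18/18]
  6 → USB stick 4  [load 16/18]
  14 → USB stick 5 (new)  [load 14/18]
  13 → USB stick 6 (new)  [load 13/18]
6 USB sticks opened.

6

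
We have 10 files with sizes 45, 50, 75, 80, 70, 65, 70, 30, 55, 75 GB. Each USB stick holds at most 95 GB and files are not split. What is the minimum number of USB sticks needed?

8

Total = 80 + 75 + 75 + 70 + 70 + 65 + 55 + 50 + 45 + 30 = 615 GB.
Lower bound: ⌈615/95⌉ = 7 USB sticks.
Also, 8 files each exceed 95/2 GB, and no two of those can share a USB stick, so at least 8 USB sticks are needed.
A packing using 8 USB sticks:
  USB stick 1: 80 = 80
  USB stick 2: 75 = 75
  USB stick 3: 75 = 75
  USB stick 4: 70 = 70
  USB stick 5: 70 = 70
  USB stick 6: 65 + 30 = 95
  USB stick 7: 55 = 55
  USB stick 8: 50 + 45 = 95
This matches the lower bound, so 8 is optimal.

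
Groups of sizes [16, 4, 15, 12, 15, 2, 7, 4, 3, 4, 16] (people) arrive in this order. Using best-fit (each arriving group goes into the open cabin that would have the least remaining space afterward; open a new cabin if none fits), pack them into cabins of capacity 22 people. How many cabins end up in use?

5

  16 → cabin 1 (new)  [load 16/22]
  4 → cabin 1  [load 20/22]
  15 → cabin 2 (new)  [load 15/22]
  12 → cabin 3 (new)  [load 12/22]
  15 → cabin 4 (new)  [load 15/22]
  2 → cabin 1  [load 22/22]
  7 → cabin 2  [load 22/22]
  4 → cabin 4  [load 19/22]
  3 → cabin 4  [load 22/22]
  4 → cabin 3  [load 16/22]
  16 → cabin 5 (new)  [load 16/22]
5 cabins opened.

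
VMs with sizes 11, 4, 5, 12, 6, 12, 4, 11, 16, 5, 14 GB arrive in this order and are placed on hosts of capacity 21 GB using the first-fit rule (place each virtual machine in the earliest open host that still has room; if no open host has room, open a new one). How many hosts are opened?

6

  11 → host 1 (new)  [load 11/21]
  4 → host 1  [load 15/21]
  5 → host 1  [load 20/21]
  12 → host 2 (new)  [load 12/21]
  6 → host 2  [load 18/21]
  12 → host 3 (new)  [load 12/21]
  4 → host 3  [load 16/21]
  11 → host 4 (new)  [load 11/21]
  16 → host 5 (new)  [load 16/21]
  5 → host 3  [load 21/21]
  14 → host 6 (new)  [load 14/21]
6 hosts opened.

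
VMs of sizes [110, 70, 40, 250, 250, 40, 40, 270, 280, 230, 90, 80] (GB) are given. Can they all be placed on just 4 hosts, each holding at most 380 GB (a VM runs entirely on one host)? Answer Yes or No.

Total = 1750 GB; ⌈1750/380⌉ = 5.
At least 5 hosts are required, but only 4 are allowed.

No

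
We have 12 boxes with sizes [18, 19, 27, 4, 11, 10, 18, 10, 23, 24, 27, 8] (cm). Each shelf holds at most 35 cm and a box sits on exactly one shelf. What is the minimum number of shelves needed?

7

Total = 27 + 27 + 24 + 23 + 19 + 18 + 18 + 11 + 10 + 10 + 8 + 4 = 199 cm.
Lower bound: ⌈199/35⌉ = 6 shelves.
Also, 7 boxes each exceed 35/2 cm, and no two of those can share a shelf, so at least 7 shelves are needed.
A packing using 7 shelves:
  shelf 1: 27 + 8 = 35
  shelf 2: 27 + 4 = 31
  shelf 3: 24 + 11 = 35
  shelf 4: 23 + 10 = 33
  shelf 5: 19 + 10 = 29
  shelf 6: 18 = 18
  shelf 7: 18 = 18
This matches the lower bound, so 7 is optimal.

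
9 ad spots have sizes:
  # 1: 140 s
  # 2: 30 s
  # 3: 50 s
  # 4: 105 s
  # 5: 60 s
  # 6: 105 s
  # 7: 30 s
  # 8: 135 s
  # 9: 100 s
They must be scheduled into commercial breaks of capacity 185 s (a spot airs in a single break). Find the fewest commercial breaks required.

Total = 140 + 135 + 105 + 105 + 100 + 60 + 50 + 30 + 30 = 755 s.
Lower bound: ⌈755/185⌉ = 5 commercial breaks.
A packing using 5 commercial breaks:
  break 1: 140 + 30 = 170
  break 2: 135 + 50 = 185
  break 3: 105 + 60 = 165
  break 4: 105 + 30 = 135
  break 5: 100 = 100
This matches the lower bound, so 5 is optimal.

5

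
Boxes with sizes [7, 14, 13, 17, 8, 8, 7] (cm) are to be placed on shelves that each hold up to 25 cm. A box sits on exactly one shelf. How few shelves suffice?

Total = 17 + 14 + 13 + 8 + 8 + 7 + 7 = 74 cm.
Lower bound: ⌈74/25⌉ = 3 shelves.
A packing using 4 shelves:
  shelf 1: 17 + 8 = 25
  shelf 2: 14 + 8 = 22
  shelf 3: 13 + 7 = 20
  shelf 4: 7 = 7
No arrangement into 3 shelves stays within capacity, so 4 is optimal.

4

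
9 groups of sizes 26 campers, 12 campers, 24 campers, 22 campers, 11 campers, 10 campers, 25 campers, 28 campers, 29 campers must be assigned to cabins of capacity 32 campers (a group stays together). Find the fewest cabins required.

Total = 29 + 28 + 26 + 25 + 24 + 22 + 12 + 11 + 10 = 187 campers.
Lower bound: ⌈187/32⌉ = 6 cabins.
A packing using 7 cabins:
  cabin 1: 29 = 29
  cabin 2: 28 = 28
  cabin 3: 26 = 26
  cabin 4: 25 = 25
  cabin 5: 24 = 24
  cabin 6: 22 + 10 = 32
  cabin 7: 12 + 11 = 23
No arrangement into 6 cabins stays within capacity, so 7 is optimal.

7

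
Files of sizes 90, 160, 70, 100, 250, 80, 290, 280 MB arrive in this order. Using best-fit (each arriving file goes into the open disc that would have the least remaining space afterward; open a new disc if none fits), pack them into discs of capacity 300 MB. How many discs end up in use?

5

  90 → disc 1 (new)  [load 90/300]
  160 → disc 1  [load 250/300]
  70 → disc 2 (new)  [load 70/300]
  100 → disc 2  [load 170/300]
  250 → disc 3 (new)  [load 250/300]
  80 → disc 2  [load 250/300]
  290 → disc 4 (new)  [load 290/300]
  280 → disc 5 (new)  [load 280/300]
5 discs opened.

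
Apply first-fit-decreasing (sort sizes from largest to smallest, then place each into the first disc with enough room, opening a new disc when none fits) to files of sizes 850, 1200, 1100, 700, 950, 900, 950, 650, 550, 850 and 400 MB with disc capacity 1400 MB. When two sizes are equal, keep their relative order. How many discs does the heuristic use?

8

Sorted descending: 1200, 1100, 950, 950, 900, 850, 850, 700, 650, 550, 400.
  1200 → disc 1 (new)  [load 1200/1400]
  1100 → disc 2 (new)  [load 1100/1400]
  950 → disc 3 (new)  [load 950/1400]
  950 → disc 4 (new)  [load 950/1400]
  900 → disc 5 (new)  [load 900/1400]
  850 → disc 6 (new)  [load 850/1400]
  850 → disc 7 (new)  [load 850/1400]
  700 → disc 8 (new)  [load 700/1400]
  650 → disc 8  [load 1350/1400]
  550 → disc 6  [load 1400/1400]
  400 → disc 3  [load 1350/1400]
8 discs opened.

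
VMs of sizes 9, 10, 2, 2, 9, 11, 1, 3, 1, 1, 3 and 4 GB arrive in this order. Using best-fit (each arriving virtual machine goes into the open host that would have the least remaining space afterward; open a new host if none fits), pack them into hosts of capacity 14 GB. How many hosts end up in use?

  9 → host 1 (new)  [load 9/14]
  10 → host 2 (new)  [load 10/14]
  2 → host 2  [load 12/14]
  2 → host 2  [load 14/14]
  9 → host 3 (new)  [load 9/14]
  11 → host 4 (new)  [load 11/14]
  1 → host 4  [load 12/14]
  3 → host 1  [load 12/14]
  1 → host 1  [load 13/14]
  1 → host 1  [load 14/14]
  3 → host 3  [load 12/14]
  4 → host 5 (new)  [load 4/14]
5 hosts opened.

5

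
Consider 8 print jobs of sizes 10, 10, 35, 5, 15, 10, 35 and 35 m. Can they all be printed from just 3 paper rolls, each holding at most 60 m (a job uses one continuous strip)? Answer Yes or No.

Yes

A valid assignment using 3 paper rolls:
  roll 1: 35 + 15 + 10 = 60
  roll 2: 35 + 10 + 10 + 5 = 60
  roll 3: 35 = 35
Every load is within 60 m, so 3 paper rolls suffice.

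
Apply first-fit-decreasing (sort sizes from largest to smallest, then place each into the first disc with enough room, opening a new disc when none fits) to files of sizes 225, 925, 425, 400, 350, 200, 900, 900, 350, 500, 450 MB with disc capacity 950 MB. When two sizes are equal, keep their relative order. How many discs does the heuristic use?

7

Sorted descending: 925, 900, 900, 500, 450, 425, 400, 350, 350, 225, 200.
  925 → disc 1 (new)  [load 925/950]
  900 → disc 2 (new)  [load 900/950]
  900 → disc 3 (new)  [load 900/950]
  500 → disc 4 (new)  [load 500/950]
  450 → disc 4  [load 950/950]
  425 → disc 5 (new)  [load 425/950]
  400 → disc 5  [load 825/950]
  350 → disc 6 (new)  [load 350/950]
  350 → disc 6  [load 700/950]
  225 → disc 6  [load 925/950]
  200 → disc 7 (new)  [load 200/950]
7 discs opened.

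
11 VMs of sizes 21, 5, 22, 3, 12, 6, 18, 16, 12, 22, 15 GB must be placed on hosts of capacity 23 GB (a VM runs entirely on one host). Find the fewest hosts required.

Total = 22 + 22 + 21 + 18 + 16 + 15 + 12 + 12 + 6 + 5 + 3 = 152 GB.
Lower bound: ⌈152/23⌉ = 7 hosts.
Also, 8 VMs each exceed 23/2 GB, and no two of those can share a host, so at least 8 hosts are needed.
A packing using 8 hosts:
  host 1: 22 = 22
  host 2: 22 = 22
  host 3: 21 = 21
  host 4: 18 + 5 = 23
  host 5: 16 + 6 = 22
  host 6: 15 + 3 = 18
  host 7: 12 = 12
  host 8: 12 = 12
This matches the lower bound, so 8 is optimal.

8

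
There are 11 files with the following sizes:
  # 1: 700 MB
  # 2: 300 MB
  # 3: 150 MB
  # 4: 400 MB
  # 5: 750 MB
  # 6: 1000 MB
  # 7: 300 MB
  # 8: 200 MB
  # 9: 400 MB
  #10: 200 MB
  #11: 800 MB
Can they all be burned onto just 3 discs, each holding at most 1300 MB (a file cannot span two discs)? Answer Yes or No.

No

Total = 5200 MB; ⌈5200/1300⌉ = 4.
At least 4 discs are required, but only 3 are allowed.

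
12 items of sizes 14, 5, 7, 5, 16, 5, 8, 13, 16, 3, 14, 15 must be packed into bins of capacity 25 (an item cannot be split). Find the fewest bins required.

Total = 16 + 16 + 15 + 14 + 14 + 13 + 8 + 7 + 5 + 5 + 5 + 3 = 121.
Lower bound: ⌈121/25⌉ = 5 bins.
Also, 6 items each exceed 25/2, and no two of those can share a bin, so at least 6 bins are needed.
A packing using 6 bins:
  bin 1: 16 + 8 = 24
  bin 2: 16 + 7 = 23
  bin 3: 15 + 5 + 5 = 25
  bin 4: 14 + 5 + 3 = 22
  bin 5: 14 = 14
  bin 6: 13 = 13
This matches the lower bound, so 6 is optimal.

6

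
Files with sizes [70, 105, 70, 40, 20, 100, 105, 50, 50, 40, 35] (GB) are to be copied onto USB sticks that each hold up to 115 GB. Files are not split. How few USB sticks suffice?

7

Total = 105 + 105 + 100 + 70 + 70 + 50 + 50 + 40 + 40 + 35 + 20 = 685 GB.
Lower bound: ⌈685/115⌉ = 6 USB sticks.
A packing using 7 USB sticks:
  USB stick 1: 105 = 105
  USB stick 2: 105 = 105
  USB stick 3: 100 = 100
  USB stick 4: 70 + 40 = 110
  USB stick 5: 70 + 40 = 110
  USB stick 6: 50 + 50 = 100
  USB stick 7: 35 + 20 = 55
No arrangement into 6 USB sticks stays within capacity, so 7 is optimal.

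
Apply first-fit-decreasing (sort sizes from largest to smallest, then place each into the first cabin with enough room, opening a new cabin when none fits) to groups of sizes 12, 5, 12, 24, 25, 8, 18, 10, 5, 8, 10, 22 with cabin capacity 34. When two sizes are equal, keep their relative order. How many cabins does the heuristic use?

Sorted descending: 25, 24, 22, 18, 12, 12, 10, 10, 8, 8, 5, 5.
  25 → cabin 1 (new)  [load 25/34]
  24 → cabin 2 (new)  [load 24/34]
  22 → cabin 3 (new)  [load 22/34]
  18 → cabin 4 (new)  [load 18/34]
  12 → cabin 3  [load 34/34]
  12 → cabin 4  [load 30/34]
  10 → cabin 2  [load 34/34]
  10 → cabin 5 (new)  [load 10/34]
  8 → cabin 1  [load 33/34]
  8 → cabin 5  [load 18/34]
  5 → cabin 5  [load 23/34]
  5 → cabin 5  [load 28/34]
5 cabins opened.

5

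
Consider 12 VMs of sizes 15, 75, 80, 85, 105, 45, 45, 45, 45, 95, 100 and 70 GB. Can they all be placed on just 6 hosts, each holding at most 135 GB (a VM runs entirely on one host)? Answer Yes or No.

Total = 805 GB; ⌈805/135⌉ = 6.
7 VMs each exceed half the capacity and cannot share a host, forcing at least 7 hosts.
At least 7 hosts are required, but only 6 are allowed.

No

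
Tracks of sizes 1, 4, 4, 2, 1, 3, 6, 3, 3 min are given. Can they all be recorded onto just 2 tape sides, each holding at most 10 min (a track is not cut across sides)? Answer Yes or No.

No

Total = 27 min; ⌈27/10⌉ = 3.
At least 3 tape sides are required, but only 2 are allowed.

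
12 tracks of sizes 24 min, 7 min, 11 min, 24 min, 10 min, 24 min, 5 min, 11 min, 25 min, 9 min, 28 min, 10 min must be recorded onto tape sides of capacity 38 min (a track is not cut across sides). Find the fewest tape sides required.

6

Total = 28 + 25 + 24 + 24 + 24 + 11 + 11 + 10 + 10 + 9 + 7 + 5 = 188 min.
Lower bound: ⌈188/38⌉ = 5 tape sides.
A packing using 6 tape sides:
  side 1: 28 + 10 = 38
  side 2: 25 + 11 = 36
  side 3: 24 + 11 = 35
  side 4: 24 + 10 = 34
  side 5: 24 + 9 + 5 = 38
  side 6: 7 = 7
No arrangement into 5 tape sides stays within capacity, so 6 is optimal.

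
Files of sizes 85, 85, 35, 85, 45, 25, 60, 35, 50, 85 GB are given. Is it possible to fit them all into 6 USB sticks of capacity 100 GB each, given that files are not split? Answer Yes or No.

No

Total = 590 GB; ⌈590/100⌉ = 6.
The bound of 6 does not rule out 6, but exhaustive search shows no assignment into 6 USB sticks of capacity 100 GB exists — the minimum is 7.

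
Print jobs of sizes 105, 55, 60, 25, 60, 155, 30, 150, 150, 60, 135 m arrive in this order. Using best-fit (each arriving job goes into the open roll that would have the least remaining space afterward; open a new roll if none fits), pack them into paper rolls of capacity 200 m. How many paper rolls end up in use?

6

  105 → roll 1 (new)  [load 105/200]
  55 → roll 1  [load 160/200]
  60 → roll 2 (new)  [load 60/200]
  25 → roll 1  [load 185/200]
  60 → roll 2  [load 120/200]
  155 → roll 3 (new)  [load 155/200]
  30 → roll 3  [load 185/200]
  150 → roll 4 (new)  [load 150/200]
  150 → roll 5 (new)  [load 150/200]
  60 → roll 2  [load 180/200]
  135 → roll 6 (new)  [load 135/200]
6 paper rolls opened.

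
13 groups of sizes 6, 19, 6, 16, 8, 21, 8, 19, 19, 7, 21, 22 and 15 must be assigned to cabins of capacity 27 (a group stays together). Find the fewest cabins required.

8

Total = 22 + 21 + 21 + 19 + 19 + 19 + 16 + 15 + 8 + 8 + 7 + 6 + 6 = 187.
Lower bound: ⌈187/27⌉ = 7 cabins.
Also, 8 groups each exceed 27/2, and no two of those can share a cabin, so at least 8 cabins are needed.
A packing using 8 cabins:
  cabin 1: 22 = 22
  cabin 2: 21 + 6 = 27
  cabin 3: 21 + 6 = 27
  cabin 4: 19 + 8 = 27
  cabin 5: 19 + 8 = 27
  cabin 6: 19 + 7 = 26
  cabin 7: 16 = 16
  cabin 8: 15 = 15
This matches the lower bound, so 8 is optimal.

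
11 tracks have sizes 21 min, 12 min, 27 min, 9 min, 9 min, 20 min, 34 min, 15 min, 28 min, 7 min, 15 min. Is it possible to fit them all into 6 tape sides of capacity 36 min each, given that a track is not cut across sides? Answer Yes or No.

Yes

A valid assignment using 6 tape sides:
  side 1: 34 = 34
  side 2: 28 + 7 = 35
  side 3: 27 + 9 = 36
  side 4: 21 + 15 = 36
  side 5: 20 + 15 = 35
  side 6: 12 + 9 = 21
Every load is within 36 min, so 6 tape sides suffice.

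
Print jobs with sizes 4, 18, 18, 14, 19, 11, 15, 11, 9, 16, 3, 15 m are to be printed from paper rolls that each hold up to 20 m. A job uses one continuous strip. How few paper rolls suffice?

9

Total = 19 + 18 + 18 + 16 + 15 + 15 + 14 + 11 + 11 + 9 + 4 + 3 = 153 m.
Lower bound: ⌈153/20⌉ = 8 paper rolls.
Also, 9 print jobs each exceed 10 m, and no two of those can share a roll, so at least 9 paper rolls are needed.
A packing using 9 paper rolls:
  roll 1: 19 = 19
  roll 2: 18 = 18
  roll 3: 18 = 18
  roll 4: 16 + 4 = 20
  roll 5: 15 + 3 = 18
  roll 6: 15 = 15
  roll 7: 14 = 14
  roll 8: 11 + 9 = 20
  roll 9: 11 = 11
This matches the lower bound, so 9 is optimal.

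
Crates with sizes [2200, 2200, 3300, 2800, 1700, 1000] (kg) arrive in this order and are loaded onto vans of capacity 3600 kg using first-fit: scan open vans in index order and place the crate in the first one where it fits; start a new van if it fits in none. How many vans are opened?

  2200 → van 1 (new)  [load 2200/3600]
  2200 → van 2 (new)  [load 2200/3600]
  3300 → van 3 (new)  [load 3300/3600]
  2800 → van 4 (new)  [load 2800/3600]
  1700 → van 5 (new)  [load 1700/3600]
  1000 → van 1  [load 3200/3600]
5 vans opened.

5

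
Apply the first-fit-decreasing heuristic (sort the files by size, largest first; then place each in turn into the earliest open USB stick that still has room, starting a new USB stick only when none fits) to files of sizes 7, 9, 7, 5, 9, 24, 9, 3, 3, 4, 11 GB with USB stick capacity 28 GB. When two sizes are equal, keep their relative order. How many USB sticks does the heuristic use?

Sorted descending: 24, 11, 9, 9, 9, 7, 7, 5, 4, 3, 3.
  24 → USB stick 1 (new)  [load 24/28]
  11 → USB stick 2 (new)  [load 11/28]
  9 → USB stick 2  [load 20/28]
  9 → USB stick 3 (new)  [load 9/28]
  9 → USB stick 3  [load 18/28]
  7 → USB stick 2  [load 27/28]
  7 → USB stick 3  [load 25/28]
  5 → USB stick 4 (new)  [load 5/28]
  4 → USB stick 1  [load 28/28]
  3 → USB stick 3  [load 28/28]
  3 → USB stick 4  [load 8/28]
4 USB sticks opened.

4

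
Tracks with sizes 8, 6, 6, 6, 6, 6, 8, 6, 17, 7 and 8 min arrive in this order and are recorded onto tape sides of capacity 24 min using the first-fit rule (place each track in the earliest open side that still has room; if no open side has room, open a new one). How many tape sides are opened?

4

  8 → side 1 (new)  [load 8/24]
  6 → side 1  [load 14/24]
  6 → side 1  [load 20/24]
  6 → side 2 (new)  [load 6/24]
  6 → side 2  [load 12/24]
  6 → side 2  [load 18/24]
  8 → side 3 (new)  [load 8/24]
  6 → side 2  [load 24/24]
  17 → side 4 (new)  [load 17/24]
  7 → side 3  [load 15/24]
  8 → side 3  [load 23/24]
4 tape sides opened.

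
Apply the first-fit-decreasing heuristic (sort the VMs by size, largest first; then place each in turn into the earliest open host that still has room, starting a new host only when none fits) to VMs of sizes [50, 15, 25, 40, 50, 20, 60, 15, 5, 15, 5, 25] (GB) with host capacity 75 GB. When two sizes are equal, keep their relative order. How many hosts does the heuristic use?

Sorted descending: 60, 50, 50, 40, 25, 25, 20, 15, 15, 15, 5, 5.
  60 → host 1 (new)  [load 60/75]
  50 → host 2 (new)  [load 50/75]
  50 → host 3 (new)  [load 50/75]
  40 → host 4 (new)  [load 40/75]
  25 → host 2  [load 75/75]
  25 → host 3  [load 75/75]
  20 → host 4  [load 60/75]
  15 → host 1  [load 75/75]
  15 → host 4  [load 75/75]
  15 → host 5 (new)  [load 15/75]
  5 → host 5  [load 20/75]
  5 → host 5  [load 25/75]
5 hosts opened.

5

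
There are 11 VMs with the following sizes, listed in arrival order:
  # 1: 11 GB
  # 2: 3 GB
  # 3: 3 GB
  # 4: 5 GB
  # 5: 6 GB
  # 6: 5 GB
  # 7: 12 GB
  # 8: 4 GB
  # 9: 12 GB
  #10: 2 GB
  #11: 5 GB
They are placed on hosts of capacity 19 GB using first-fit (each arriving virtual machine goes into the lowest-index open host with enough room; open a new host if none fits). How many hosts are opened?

4

  11 → host 1 (new)  [load 11/19]
  3 → host 1  [load 14/19]
  3 → host 1  [load 17/19]
  5 → host 2 (new)  [load 5/19]
  6 → host 2  [load 11/19]
  5 → host 2  [load 16/19]
  12 → host 3 (new)  [load 12/19]
  4 → host 3  [load 16/19]
  12 → host 4 (new)  [load 12/19]
  2 → host 1  [load 19/19]
  5 → host 4  [load 17/19]
4 hosts opened.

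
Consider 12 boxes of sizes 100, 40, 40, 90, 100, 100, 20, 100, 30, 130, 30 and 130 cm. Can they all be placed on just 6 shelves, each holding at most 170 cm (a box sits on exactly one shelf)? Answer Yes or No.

No

Total = 910 cm; ⌈910/170⌉ = 6.
7 boxes each exceed half the capacity and cannot share a shelf, forcing at least 7 shelves.
At least 7 shelves are required, but only 6 are allowed.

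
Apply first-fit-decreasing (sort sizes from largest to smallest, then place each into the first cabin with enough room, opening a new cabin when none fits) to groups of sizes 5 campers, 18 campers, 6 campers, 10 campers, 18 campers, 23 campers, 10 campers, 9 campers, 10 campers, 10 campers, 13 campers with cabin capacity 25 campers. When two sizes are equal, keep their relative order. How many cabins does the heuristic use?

Sorted descending: 23, 18, 18, 13, 10, 10, 10, 10, 9, 6, 5.
  23 → cabin 1 (new)  [load 23/25]
  18 → cabin 2 (new)  [load 18/25]
  18 → cabin 3 (new)  [load 18/25]
  13 → cabin 4 (new)  [load 13/25]
  10 → cabin 4  [load 23/25]
  10 → cabin 5 (new)  [load 10/25]
  10 → cabin 5  [load 20/25]
  10 → cabin 6 (new)  [load 10/25]
  9 → cabin 6  [load 19/25]
  6 → cabin 2  [load 24/25]
  5 → cabin 3  [load 23/25]
6 cabins opened.

6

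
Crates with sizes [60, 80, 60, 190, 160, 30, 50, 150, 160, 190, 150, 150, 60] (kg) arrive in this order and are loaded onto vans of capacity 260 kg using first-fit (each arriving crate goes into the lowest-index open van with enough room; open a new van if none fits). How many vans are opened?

8

  60 → van 1 (new)  [load 60/260]
  80 → van 1  [load 140/260]
  60 → van 1  [load 200/260]
  190 → van 2 (new)  [load 190/260]
  160 → van 3 (new)  [load 160/260]
  30 → van 1  [load 230/260]
  50 → van 2  [load 240/260]
  150 → van 4 (new)  [load 150/260]
  160 → van 5 (new)  [load 160/260]
  190 → van 6 (new)  [load 190/260]
  150 → van 7 (new)  [load 150/260]
  150 → van 8 (new)  [load 150/260]
  60 → van 3  [load 220/260]
8 vans opened.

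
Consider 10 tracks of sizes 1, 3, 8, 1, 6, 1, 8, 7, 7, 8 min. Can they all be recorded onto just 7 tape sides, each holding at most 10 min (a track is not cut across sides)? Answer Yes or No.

Yes

A valid assignment using 6 tape sides:
  side 1: 8 + 1 + 1 = 10
  side 2: 8 + 1 = 9
  side 3: 8 = 8
  side 4: 7 + 3 = 10
  side 5: 7 = 7
  side 6: 6 = 6
That uses only 6 ≤ 7, so 7 tape sides are enough.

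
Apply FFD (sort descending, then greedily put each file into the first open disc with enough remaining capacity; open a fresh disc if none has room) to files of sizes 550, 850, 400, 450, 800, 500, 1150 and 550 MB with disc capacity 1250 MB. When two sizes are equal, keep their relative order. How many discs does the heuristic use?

5

Sorted descending: 1150, 850, 800, 550, 550, 500, 450, 400.
  1150 → disc 1 (new)  [load 1150/1250]
  850 → disc 2 (new)  [load 850/1250]
  800 → disc 3 (new)  [load 800/1250]
  550 → disc 4 (new)  [load 550/1250]
  550 → disc 4  [load 1100/1250]
  500 → disc 5 (new)  [load 500/1250]
  450 → disc 3  [load 1250/1250]
  400 → disc 2  [load 1250/1250]
5 discs opened.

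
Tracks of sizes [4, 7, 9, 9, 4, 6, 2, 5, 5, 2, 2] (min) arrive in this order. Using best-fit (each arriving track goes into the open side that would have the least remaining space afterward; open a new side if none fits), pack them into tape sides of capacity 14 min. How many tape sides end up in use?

5

  4 → side 1 (new)  [load 4/14]
  7 → side 1  [load 11/14]
  9 → side 2 (new)  [load 9/14]
  9 → side 3 (new)  [load 9/14]
  4 → side 2  [load 13/14]
  6 → side 4 (new)  [load 6/14]
  2 → side 1  [load 13/14]
  5 → side 3  [load 14/14]
  5 → side 4  [load 11/14]
  2 → side 4  [load 13/14]
  2 → side 5 (new)  [load 2/14]
5 tape sides opened.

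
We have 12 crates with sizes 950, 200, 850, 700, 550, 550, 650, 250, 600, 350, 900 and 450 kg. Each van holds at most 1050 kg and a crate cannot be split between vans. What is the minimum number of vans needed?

Total = 950 + 900 + 850 + 700 + 650 + 600 + 550 + 550 + 450 + 350 + 250 + 200 = 7000 kg.
Lower bound: ⌈7000/1050⌉ = 7 vans.
Also, 8 crates each exceed 525 kg, and no two of those can share a van, so at least 8 vans are needed.
A packing using 8 vans:
  van 1: 950 = 950
  van 2: 900 = 900
  van 3: 850 + 200 = 1050
  van 4: 700 + 350 = 1050
  van 5: 650 + 250 = 900
  van 6: 600 + 450 = 1050
  van 7: 550 = 550
  van 8: 550 = 550
This matches the lower bound, so 8 is optimal.

8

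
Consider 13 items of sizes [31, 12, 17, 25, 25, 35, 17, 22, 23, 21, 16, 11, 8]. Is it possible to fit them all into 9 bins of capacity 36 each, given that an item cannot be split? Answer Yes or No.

Yes

A valid assignment using 9 bins:
  bin 1: 35 = 35
  bin 2: 31 = 31
  bin 3: 25 + 11 = 36
  bin 4: 25 + 8 = 33
  bin 5: 23 + 12 = 35
  bin 6: 22 = 22
  bin 7: 21 = 21
  bin 8: 17 + 17 = 34
  bin 9: 16 = 16
Every load is within 36, so 9 bins suffice.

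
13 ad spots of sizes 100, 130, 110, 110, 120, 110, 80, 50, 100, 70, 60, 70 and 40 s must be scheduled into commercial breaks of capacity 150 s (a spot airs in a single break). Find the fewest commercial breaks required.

9

Total = 130 + 120 + 110 + 110 + 110 + 100 + 100 + 80 + 70 + 70 + 60 + 50 + 40 = 1150 s.
Lower bound: ⌈1150/150⌉ = 8 commercial breaks.
A packing using 9 commercial breaks:
  break 1: 130 = 130
  break 2: 120 = 120
  break 3: 110 + 40 = 150
  break 4: 110 = 110
  break 5: 110 = 110
  break 6: 100 + 50 = 150
  break 7: 100 = 100
  break 8: 80 + 70 = 150
  break 9: 70 + 60 = 130
No arrangement into 8 commercial breaks stays within capacity, so 9 is optimal.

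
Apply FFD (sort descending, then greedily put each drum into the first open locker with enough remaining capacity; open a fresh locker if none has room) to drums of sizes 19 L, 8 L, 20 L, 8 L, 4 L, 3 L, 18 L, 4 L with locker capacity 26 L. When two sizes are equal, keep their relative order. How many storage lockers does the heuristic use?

Sorted descending: 20, 19, 18, 8, 8, 4, 4, 3.
  20 → locker 1 (new)  [load 20/26]
  19 → locker 2 (new)  [load 19/26]
  18 → locker 3 (new)  [load 18/26]
  8 → locker 3  [load 26/26]
  8 → locker 4 (new)  [load 8/26]
  4 → locker 1  [load 24/26]
  4 → locker 2  [load 23/26]
  3 → locker 2  [load 26/26]
4 storage lockers opened.

4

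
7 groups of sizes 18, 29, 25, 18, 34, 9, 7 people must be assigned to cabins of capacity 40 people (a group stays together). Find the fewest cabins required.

Total = 34 + 29 + 25 + 18 + 18 + 9 + 7 = 140 people.
Lower bound: ⌈140/40⌉ = 4 cabins.
A packing using 4 cabins:
  cabin 1: 34 = 34
  cabin 2: 29 + 9 = 38
  cabin 3: 25 + 7 = 32
  cabin 4: 18 + 18 = 36
This matches the lower bound, so 4 is optimal.

4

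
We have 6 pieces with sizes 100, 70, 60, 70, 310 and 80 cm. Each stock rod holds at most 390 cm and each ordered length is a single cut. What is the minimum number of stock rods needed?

2

Total = 310 + 100 + 80 + 70 + 70 + 60 = 690 cm.
Lower bound: ⌈690/390⌉ = 2 stock rods.
A packing using 2 stock rods:
  stock rod 1: 310 + 80 = 390
  stock rod 2: 100 + 70 + 70 + 60 = 300
This matches the lower bound, so 2 is optimal.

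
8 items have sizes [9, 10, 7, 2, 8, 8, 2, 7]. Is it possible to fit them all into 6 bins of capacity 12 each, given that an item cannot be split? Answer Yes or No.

Yes

A valid assignment using 6 bins:
  bin 1: 10 + 2 = 12
  bin 2: 9 + 2 = 11
  bin 3: 8 = 8
  bin 4: 8 = 8
  bin 5: 7 = 7
  bin 6: 7 = 7
Every load is within 12, so 6 bins suffice.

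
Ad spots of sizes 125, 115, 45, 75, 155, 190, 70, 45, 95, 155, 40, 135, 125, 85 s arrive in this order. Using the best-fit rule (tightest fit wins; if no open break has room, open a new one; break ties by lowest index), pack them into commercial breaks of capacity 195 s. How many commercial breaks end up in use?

  125 → break 1 (new)  [load 125/195]
  115 → break 2 (new)  [load 115/195]
  45 → break 1  [load 170/195]
  75 → break 2  [load 190/195]
  155 → break 3 (new)  [load 155/195]
  190 → break 4 (new)  [load 190/195]
  70 → break 5 (new)  [load 70/195]
  45 → break 5  [load 115/195]
  95 → break 6 (new)  [load 95/195]
  155 → break 7 (new)  [load 155/195]
  40 → break 3  [load 195/195]
  135 → break 8 (new)  [load 135/195]
  125 → break 9 (new)  [load 125/195]
  85 → break 6  [load 180/195]
9 commercial breaks opened.

9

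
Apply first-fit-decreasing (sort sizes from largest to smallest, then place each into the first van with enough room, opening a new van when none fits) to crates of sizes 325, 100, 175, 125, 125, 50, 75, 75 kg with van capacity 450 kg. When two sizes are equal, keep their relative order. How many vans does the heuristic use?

Sorted descending: 325, 175, 125, 125, 100, 75, 75, 50.
  325 → van 1 (new)  [load 325/450]
  175 → van 2 (new)  [load 175/450]
  125 → van 1  [load 450/450]
  125 → van 2  [load 300/450]
  100 → van 2  [load 400/450]
  75 → van 3 (new)  [load 75/450]
  75 → van 3  [load 150/450]
  50 → van 2  [load 450/450]
3 vans opened.

3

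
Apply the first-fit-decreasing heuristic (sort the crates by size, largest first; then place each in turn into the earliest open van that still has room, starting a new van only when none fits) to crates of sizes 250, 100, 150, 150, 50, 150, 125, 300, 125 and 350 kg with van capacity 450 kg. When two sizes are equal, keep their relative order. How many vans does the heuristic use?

4

Sorted descending: 350, 300, 250, 150, 150, 150, 125, 125, 100, 50.
  350 → van 1 (new)  [load 350/450]
  300 → van 2 (new)  [load 300/450]
  250 → van 3 (new)  [load 250/450]
  150 → van 2  [load 450/450]
  150 → van 3  [load 400/450]
  150 → van 4 (new)  [load 150/450]
  125 → van 4  [load 275/450]
  125 → van 4  [load 400/450]
  100 → van 1  [load 450/450]
  50 → van 3  [load 450/450]
4 vans opened.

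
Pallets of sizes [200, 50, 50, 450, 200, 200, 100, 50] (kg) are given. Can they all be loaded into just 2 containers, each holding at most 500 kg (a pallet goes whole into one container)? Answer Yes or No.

No

Total = 1300 kg; ⌈1300/500⌉ = 3.
At least 3 containers are required, but only 2 are allowed.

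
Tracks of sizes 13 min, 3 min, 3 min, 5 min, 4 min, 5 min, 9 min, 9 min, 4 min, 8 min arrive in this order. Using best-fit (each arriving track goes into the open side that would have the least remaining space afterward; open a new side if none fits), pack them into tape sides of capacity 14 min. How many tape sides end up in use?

  13 → side 1 (new)  [load 13/14]
  3 → side 2 (new)  [load 3/14]
  3 → side 2  [load 6/14]
  5 → side 2  [load 11/14]
  4 → side 3 (new)  [load 4/14]
  5 → side 3  [load 9/14]
  9 → side 4 (new)  [load 9/14]
  9 → side 5 (new)  [load 9/14]
  4 → side 3  [load 13/14]
  8 → side 6 (new)  [load 8/14]
6 tape sides opened.

6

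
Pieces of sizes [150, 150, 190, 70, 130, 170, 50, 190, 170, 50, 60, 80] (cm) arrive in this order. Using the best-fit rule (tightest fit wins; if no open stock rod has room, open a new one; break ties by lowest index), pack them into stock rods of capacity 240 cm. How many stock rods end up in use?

7

  150 → stock rod 1 (new)  [load 150/240]
  150 → stock rod 2 (new)  [load 150/240]
  190 → stock rod 3 (new)  [load 190/240]
  70 → stock rod 1  [load 220/240]
  130 → stock rod 4 (new)  [load 130/240]
  170 → stock rod 5 (new)  [load 170/240]
  50 → stock rod 3  [load 240/240]
  190 → stock rod 6 (new)  [load 190/240]
  170 → stock rod 7 (new)  [load 170/240]
  50 → stock rod 6  [load 240/240]
  60 → stock rod 5  [load 230/240]
  80 → stock rod 2  [load 230/240]
7 stock rods opened.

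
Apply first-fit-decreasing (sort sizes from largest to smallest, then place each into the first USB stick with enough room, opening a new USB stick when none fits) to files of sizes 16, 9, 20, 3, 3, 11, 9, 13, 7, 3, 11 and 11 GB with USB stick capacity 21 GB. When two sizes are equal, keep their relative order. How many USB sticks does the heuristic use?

Sorted descending: 20, 16, 13, 11, 11, 11, 9, 9, 7, 3, 3, 3.
  20 → USB stick 1 (new)  [load 20/21]
  16 → USB stick 2 (new)  [load 16/21]
  13 → USB stick 3 (new)  [load 13/21]
  11 → USB stick 4 (new)  [load 11/21]
  11 → USB stick 5 (new)  [load 11/21]
  11 → USB stick 6 (new)  [load 11/21]
  9 → USB stick 4  [load 20/21]
  9 → USB stick 5  [load 20/21]
  7 → USB stick 3  [load 20/21]
  3 → USB stick 2  [load 19/21]
  3 → USB stick 6  [load 14/21]
  3 → USB stick 6  [load 17/21]
6 USB sticks opened.

6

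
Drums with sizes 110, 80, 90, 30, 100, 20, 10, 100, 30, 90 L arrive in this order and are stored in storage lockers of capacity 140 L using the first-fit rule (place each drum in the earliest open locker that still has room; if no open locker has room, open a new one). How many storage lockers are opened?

6

  110 → locker 1 (new)  [load 110/140]
  80 → locker 2 (new)  [load 80/140]
  90 → locker 3 (new)  [load 90/140]
  30 → locker 1  [load 140/140]
  100 → locker 4 (new)  [load 100/140]
  20 → locker 2  [load 100/140]
  10 → locker 2  [load 110/140]
  100 → locker 5 (new)  [load 100/140]
  30 → locker 2  [load 140/140]
  90 → locker 6 (new)  [load 90/140]
6 storage lockers opened.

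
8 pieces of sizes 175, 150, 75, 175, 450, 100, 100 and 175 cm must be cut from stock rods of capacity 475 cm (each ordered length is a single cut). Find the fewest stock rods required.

Total = 450 + 175 + 175 + 175 + 150 + 100 + 100 + 75 = 1400 cm.
Lower bound: ⌈1400/475⌉ = 3 stock rods.
A packing using 4 stock rods:
  stock rod 1: 450 = 450
  stock rod 2: 175 + 175 + 100 = 450
  stock rod 3: 175 + 150 + 100 = 425
  stock rod 4: 75 = 75
No arrangement into 3 stock rods stays within capacity, so 4 is optimal.

4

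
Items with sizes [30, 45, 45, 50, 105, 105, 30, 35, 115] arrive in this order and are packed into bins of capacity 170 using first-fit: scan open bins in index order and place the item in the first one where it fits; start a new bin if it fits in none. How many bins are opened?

4

  30 → bin 1 (new)  [load 30/170]
  45 → bin 1  [load 75/170]
  45 → bin 1  [load 120/170]
  50 → bin 1  [load 170/170]
  105 → bin 2 (new)  [load 105/170]
  105 → bin 3 (new)  [load 105/170]
  30 → bin 2  [load 135/170]
  35 → bin 2  [load 170/170]
  115 → bin 4 (new)  [load 115/170]
4 bins opened.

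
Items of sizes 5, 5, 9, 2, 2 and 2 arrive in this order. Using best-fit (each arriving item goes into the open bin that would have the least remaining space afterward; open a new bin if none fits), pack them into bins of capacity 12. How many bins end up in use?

  5 → bin 1 (new)  [load 5/12]
  5 → bin 1  [load 10/12]
  9 → bin 2 (new)  [load 9/12]
  2 → bin 1  [load 12/12]
  2 → bin 2  [load 11/12]
  2 → bin 3 (new)  [load 2/12]
3 bins opened.

3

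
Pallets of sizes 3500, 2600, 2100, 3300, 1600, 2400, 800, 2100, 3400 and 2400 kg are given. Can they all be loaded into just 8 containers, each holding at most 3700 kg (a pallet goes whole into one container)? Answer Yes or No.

Yes

A valid assignment using 8 containers:
  container 1: 3500 = 3500
  container 2: 3400 = 3400
  container 3: 3300 = 3300
  container 4: 2600 + 800 = 3400
  container 5: 2400 = 2400
  container 6: 2400 = 2400
  container 7: 2100 + 1600 = 3700
  container 8: 2100 = 2100
Every load is within 3700 kg, so 8 containers suffice.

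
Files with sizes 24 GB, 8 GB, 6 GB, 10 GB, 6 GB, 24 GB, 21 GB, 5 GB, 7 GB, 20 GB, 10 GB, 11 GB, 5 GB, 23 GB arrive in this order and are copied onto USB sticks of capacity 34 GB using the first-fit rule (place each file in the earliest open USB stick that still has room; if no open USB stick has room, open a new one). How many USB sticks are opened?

  24 → USB stick 1 (new)  [load 24/34]
  8 → USB stick 1  [load 32/34]
  6 → USB stick 2 (new)  [load 6/34]
  10 → USB stick 2  [load 16/34]
  6 → USB stick 2  [load 22/34]
  24 → USB stick 3 (new)  [load 24/34]
  21 → USB stick 4 (new)  [load 21/34]
  5 → USB stick 2  [load 27/34]
  7 → USB stick 2  [load 34/34]
  20 → USB stick 5 (new)  [load 20/34]
  10 → USB stick 3  [load 34/34]
  11 → USB stick 4  [load 32/34]
  5 → USB stick 5  [load 25/34]
  23 → USB stick 6 (new)  [load 23/34]
6 USB sticks opened.

6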